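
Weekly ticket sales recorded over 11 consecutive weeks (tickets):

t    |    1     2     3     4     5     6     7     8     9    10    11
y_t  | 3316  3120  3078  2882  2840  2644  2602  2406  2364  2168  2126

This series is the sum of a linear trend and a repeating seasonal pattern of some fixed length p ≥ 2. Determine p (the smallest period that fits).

2

First differences y_{t+1} − y_t: -196, -42, -196, -42, -196, -42, …
The difference pattern repeats every 2 terms and not for any smaller step, so p = 2.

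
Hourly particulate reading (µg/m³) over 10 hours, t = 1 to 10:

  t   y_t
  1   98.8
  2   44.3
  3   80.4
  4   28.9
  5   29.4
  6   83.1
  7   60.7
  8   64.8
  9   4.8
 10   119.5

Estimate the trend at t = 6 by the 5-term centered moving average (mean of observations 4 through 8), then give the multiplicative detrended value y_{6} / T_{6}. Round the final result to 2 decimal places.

1.56

Trend T_6 = (28.9 + 29.4 + 83.1 + 60.7 + 64.8) / 5 = 266.9/5 = 53.3800
Ratio to trend: 83.1 / 53.3800 = 1.56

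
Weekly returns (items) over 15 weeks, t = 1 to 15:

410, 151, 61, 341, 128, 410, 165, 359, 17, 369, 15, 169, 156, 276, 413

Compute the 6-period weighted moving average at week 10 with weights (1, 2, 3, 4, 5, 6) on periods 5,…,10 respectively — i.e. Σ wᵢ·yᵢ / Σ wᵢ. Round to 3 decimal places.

246.571

Weighted sum: 1·128 + 2·410 + 3·165 + 4·359 + 5·17 + 6·369 = 128 + 820 + 495 + 1436 + 85 + 2214 = 5178
Weight total: 1 + 2 + 3 + 4 + 5 + 6 = 21
WMA = 5178 / 21 = 246.571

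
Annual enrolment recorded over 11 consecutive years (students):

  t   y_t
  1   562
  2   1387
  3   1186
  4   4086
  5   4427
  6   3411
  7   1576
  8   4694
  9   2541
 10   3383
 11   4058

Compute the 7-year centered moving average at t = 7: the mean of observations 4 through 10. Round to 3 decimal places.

3445.429

Sum of periods 4–10: 4086 + 4427 + 3411 + 1576 + 4694 + 2541 + 3383 = 24118
Divide by 7: 24118 / 7 = 3445.429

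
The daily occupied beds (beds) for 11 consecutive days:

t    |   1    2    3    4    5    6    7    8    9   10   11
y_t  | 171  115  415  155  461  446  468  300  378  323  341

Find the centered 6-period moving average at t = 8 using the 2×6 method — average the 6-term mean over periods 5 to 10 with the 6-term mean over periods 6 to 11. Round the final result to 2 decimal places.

386.00

Sum over 5–10: 461 + 446 + 468 + 300 + 378 + 323 = 2376
Sum over 6–11: 446 + 468 + 300 + 378 + 323 + 341 = 2256
CMA at t=8 = (2376 + 2256) / (2·6) = 4632 / 12 = 386.00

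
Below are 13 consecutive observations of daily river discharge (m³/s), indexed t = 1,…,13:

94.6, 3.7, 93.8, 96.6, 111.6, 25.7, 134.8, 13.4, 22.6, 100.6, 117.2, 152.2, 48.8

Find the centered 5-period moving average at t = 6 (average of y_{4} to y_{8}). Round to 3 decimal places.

76.420

Sum of periods 4–8: 96.6 + 111.6 + 25.7 + 134.8 + 13.4 = 382.1
Divide by 5: 382.1 / 5 = 76.420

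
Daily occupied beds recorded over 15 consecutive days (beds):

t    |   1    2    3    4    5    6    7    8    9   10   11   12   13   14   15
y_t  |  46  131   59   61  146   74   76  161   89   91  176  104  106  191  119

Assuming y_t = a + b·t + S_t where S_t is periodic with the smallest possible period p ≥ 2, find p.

First differences y_{t+1} − y_t: 85, -72, 2, 85, -72, 2, 85, -72, …
The difference pattern repeats every 3 terms and not for any smaller step, so p = 3.

3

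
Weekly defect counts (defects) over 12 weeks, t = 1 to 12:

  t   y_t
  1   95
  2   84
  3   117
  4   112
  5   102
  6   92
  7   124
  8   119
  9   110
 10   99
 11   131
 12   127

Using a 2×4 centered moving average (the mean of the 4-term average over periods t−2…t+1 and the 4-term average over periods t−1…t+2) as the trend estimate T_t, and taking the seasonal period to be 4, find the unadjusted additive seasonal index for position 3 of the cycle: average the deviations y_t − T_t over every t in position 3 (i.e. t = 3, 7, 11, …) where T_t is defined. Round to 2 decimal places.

Season position 3 occurs at t = 3, 7 (where T_t is defined).
t=3: T_3 = 102.8750; y_3 − T_3 = 117 − 102.8750 = 14.1250
t=7: T_7 = 110.2500; y_7 − T_7 = 124 − 110.2500 = 13.7500
Mean deviation: (14.1250 + 13.7500) / 2 = 13.94

13.94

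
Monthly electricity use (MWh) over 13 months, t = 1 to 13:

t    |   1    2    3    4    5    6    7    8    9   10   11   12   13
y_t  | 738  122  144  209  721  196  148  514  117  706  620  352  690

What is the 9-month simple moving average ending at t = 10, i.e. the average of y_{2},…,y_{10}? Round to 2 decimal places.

319.67

Sum of periods 2–10: 122 + 144 + 209 + 721 + 196 + 148 + 514 + 117 + 706 = 2877
Divide by 9: 2877 / 9 = 319.67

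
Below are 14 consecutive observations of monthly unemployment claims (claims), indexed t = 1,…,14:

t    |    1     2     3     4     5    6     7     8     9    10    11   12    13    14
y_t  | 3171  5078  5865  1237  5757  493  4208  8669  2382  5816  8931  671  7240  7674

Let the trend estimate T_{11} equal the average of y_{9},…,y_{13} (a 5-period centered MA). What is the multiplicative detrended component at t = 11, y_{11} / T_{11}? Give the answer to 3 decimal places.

Trend T_11 = (2382 + 5816 + 8931 + 671 + 7240) / 5 = 25040/5 = 5008.00000
Ratio to trend: 8931 / 5008.00000 = 1.783

1.783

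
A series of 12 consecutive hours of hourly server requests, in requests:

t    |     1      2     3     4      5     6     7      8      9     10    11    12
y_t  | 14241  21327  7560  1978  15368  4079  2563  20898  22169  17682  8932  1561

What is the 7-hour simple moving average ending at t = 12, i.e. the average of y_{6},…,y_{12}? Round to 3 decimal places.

11126.286

Sum of periods 6–12: 4079 + 2563 + 20898 + 22169 + 17682 + 8932 + 1561 = 77884
Divide by 7: 77884 / 7 = 11126.286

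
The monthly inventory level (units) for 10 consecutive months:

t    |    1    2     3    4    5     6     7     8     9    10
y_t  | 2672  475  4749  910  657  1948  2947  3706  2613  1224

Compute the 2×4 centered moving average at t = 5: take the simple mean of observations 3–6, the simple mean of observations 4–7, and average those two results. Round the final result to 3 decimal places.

Sum over 3–6: 4749 + 910 + 657 + 1948 = 8264
Sum over 4–7: 910 + 657 + 1948 + 2947 = 6462
CMA at t=5 = (8264 + 6462) / (2·4) = 14726 / 8 = 1840.750

1840.750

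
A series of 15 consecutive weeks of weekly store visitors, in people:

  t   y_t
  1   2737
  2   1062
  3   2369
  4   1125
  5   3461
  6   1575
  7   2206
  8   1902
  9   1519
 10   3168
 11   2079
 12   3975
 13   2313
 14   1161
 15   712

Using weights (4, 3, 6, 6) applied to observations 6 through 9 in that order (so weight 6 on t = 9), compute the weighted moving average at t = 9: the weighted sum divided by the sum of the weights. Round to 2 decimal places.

1760.21

Weighted sum: 4·1575 + 3·2206 + 6·1902 + 6·1519 = 6300 + 6618 + 11412 + 9114 = 33444
Weight total: 4 + 3 + 6 + 6 = 19
WMA = 33444 / 19 = 1760.21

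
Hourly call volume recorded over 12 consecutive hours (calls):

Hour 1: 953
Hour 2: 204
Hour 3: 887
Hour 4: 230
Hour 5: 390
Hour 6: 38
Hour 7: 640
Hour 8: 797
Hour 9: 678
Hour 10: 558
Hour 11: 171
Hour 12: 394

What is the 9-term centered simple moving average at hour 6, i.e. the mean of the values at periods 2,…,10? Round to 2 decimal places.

491.33

Sum of periods 2–10: 204 + 887 + 230 + 390 + 38 + 640 + 797 + 678 + 558 = 4422
Divide by 9: 4422 / 9 = 491.33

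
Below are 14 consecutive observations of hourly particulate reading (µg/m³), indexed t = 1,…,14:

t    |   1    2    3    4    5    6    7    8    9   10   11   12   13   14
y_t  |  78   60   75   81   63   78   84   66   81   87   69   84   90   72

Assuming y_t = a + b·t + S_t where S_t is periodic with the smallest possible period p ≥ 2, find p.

First differences y_{t+1} − y_t: -18, 15, 6, -18, 15, 6, -18, 15, …
The difference pattern repeats every 3 terms and not for any smaller step, so p = 3.

3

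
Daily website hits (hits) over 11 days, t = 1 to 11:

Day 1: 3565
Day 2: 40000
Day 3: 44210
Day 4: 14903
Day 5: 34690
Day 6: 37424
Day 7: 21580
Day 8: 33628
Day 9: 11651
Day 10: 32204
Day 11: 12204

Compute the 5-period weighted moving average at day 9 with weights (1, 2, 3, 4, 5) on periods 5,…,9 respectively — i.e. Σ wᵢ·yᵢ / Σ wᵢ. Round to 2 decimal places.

Weighted sum: 1·34690 + 2·37424 + 3·21580 + 4·33628 + 5·11651 = 34690 + 74848 + 64740 + 134512 + 58255 = 367045
Weight total: 1 + 2 + 3 + 4 + 5 = 15
WMA = 367045 / 15 = 24469.67

24469.67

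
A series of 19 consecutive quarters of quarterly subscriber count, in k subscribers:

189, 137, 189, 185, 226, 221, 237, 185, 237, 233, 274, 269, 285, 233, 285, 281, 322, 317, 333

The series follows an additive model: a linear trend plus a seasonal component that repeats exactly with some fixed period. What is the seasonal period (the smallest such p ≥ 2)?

6

First differences y_{t+1} − y_t: -52, 52, -4, 41, -5, 16, -52, 52, -4, 41, -5, 16, -52, 52, …
The difference pattern repeats every 6 terms and not for any smaller step, so p = 6.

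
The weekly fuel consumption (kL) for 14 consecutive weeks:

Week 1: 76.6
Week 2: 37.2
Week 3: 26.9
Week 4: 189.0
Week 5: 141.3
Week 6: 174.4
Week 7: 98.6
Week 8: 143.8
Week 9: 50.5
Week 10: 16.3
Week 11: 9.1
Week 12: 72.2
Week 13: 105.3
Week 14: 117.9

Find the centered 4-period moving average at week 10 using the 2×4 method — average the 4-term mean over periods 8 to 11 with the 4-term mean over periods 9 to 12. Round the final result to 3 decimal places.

Sum over 8–11: 143.8 + 50.5 + 16.3 + 9.1 = 219.7
Sum over 9–12: 50.5 + 16.3 + 9.1 + 72.2 = 148.1
CMA at t=10 = (219.7 + 148.1) / (2·4) = 367.8 / 8 = 45.975

45.975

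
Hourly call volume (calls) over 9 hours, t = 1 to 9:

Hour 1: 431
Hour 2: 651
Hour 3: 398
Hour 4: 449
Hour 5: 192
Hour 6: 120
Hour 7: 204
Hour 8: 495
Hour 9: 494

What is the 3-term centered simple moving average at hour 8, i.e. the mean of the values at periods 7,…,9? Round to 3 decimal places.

Sum of periods 7–9: 204 + 495 + 494 = 1193
Divide by 3: 1193 / 3 = 397.667

397.667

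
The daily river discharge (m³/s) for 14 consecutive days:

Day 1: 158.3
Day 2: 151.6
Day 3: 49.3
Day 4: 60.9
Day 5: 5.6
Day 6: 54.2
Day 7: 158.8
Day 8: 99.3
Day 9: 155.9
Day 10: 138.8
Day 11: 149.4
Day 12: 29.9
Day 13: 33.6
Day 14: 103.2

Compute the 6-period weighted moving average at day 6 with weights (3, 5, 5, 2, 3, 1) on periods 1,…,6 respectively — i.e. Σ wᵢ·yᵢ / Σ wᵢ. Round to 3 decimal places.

88.011

Weighted sum: 3·158.3 + 5·151.6 + 5·49.3 + 2·60.9 + 3·5.6 + 1·54.2 = 474.9 + 758.0 + 246.5 + 121.8 + 16.8 + 54.2 = 1672.2
Weight total: 3 + 5 + 5 + 2 + 3 + 1 = 19
WMA = 1672.2 / 19 = 88.011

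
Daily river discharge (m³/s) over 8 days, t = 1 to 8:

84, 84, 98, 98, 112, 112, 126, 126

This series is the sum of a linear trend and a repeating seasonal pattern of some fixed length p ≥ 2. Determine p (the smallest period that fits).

First differences y_{t+1} − y_t: 0, 14, 0, 14, 0, 14, …
The difference pattern repeats every 2 terms and not for any smaller step, so p = 2.

2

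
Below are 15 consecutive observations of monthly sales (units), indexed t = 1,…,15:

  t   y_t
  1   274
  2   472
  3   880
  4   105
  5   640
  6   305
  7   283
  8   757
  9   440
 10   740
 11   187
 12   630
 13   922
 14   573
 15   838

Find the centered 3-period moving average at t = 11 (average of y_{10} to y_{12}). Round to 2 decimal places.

519.00

Sum of periods 10–12: 740 + 187 + 630 = 1557
Divide by 3: 1557 / 3 = 519.00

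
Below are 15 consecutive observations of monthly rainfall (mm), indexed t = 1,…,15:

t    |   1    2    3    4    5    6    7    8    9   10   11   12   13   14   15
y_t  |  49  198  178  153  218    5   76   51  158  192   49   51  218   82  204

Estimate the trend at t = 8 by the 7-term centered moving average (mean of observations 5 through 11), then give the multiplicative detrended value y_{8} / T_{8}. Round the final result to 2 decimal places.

0.48

Trend T_8 = (218 + 5 + 76 + 51 + 158 + 192 + 49) / 7 = 749/7 = 107.0000
Ratio to trend: 51 / 107.0000 = 0.48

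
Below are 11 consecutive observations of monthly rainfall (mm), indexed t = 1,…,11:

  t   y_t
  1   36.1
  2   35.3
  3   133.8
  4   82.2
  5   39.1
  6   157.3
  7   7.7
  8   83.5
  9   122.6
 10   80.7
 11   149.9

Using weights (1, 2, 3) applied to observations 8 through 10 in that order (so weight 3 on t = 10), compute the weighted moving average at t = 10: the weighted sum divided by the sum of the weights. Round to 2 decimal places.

Weighted sum: 1·83.5 + 2·122.6 + 3·80.7 = 83.5 + 245.2 + 242.1 = 570.8
Weight total: 1 + 2 + 3 = 6
WMA = 570.8 / 6 = 95.13

95.13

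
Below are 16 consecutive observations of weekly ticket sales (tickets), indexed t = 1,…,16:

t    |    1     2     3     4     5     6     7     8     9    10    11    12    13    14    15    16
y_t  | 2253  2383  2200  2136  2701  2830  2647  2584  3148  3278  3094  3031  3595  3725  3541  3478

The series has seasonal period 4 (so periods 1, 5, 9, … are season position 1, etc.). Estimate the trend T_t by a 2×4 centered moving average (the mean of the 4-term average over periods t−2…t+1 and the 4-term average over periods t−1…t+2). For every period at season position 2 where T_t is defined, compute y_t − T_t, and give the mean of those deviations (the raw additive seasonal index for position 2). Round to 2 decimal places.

Season position 2 occurs at t = 6, 10, 14 (where T_t is defined).
t=6: T_6 = 2634.5000; y_6 − T_6 = 2830 − 2634.5000 = 195.5000
t=10: T_10 = 3081.8750; y_10 − T_10 = 3278 − 3081.8750 = 196.1250
t=14: T_14 = 3528.8750; y_14 − T_14 = 3725 − 3528.8750 = 196.1250
Mean deviation: (195.5000 + 196.1250 + 196.1250) / 3 = 195.92

195.92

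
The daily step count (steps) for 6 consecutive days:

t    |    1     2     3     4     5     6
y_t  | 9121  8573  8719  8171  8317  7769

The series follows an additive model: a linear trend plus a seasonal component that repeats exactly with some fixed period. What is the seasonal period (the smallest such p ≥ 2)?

2

First differences y_{t+1} − y_t: -548, 146, -548, 146, -548, …
The difference pattern repeats every 2 terms and not for any smaller step, so p = 2.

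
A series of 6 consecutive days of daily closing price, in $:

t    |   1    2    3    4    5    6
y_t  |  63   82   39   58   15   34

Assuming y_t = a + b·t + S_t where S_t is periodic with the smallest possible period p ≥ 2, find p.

2

First differences y_{t+1} − y_t: 19, -43, 19, -43, 19, …
The difference pattern repeats every 2 terms and not for any smaller step, so p = 2.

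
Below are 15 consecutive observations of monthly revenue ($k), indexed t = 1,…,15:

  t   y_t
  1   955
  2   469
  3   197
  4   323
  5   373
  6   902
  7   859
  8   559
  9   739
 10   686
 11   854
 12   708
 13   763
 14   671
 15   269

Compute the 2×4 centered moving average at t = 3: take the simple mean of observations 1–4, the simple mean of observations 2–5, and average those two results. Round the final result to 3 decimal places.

Sum over 1–4: 955 + 469 + 197 + 323 = 1944
Sum over 2–5: 469 + 197 + 323 + 373 = 1362
CMA at t=3 = (1944 + 1362) / (2·4) = 3306 / 8 = 413.250

413.250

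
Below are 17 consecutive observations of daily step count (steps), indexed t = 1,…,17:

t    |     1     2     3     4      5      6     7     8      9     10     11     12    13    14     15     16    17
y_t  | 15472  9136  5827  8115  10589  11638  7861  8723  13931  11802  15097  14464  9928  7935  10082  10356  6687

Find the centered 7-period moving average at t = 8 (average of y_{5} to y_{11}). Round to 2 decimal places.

Sum of periods 5–11: 10589 + 11638 + 7861 + 8723 + 13931 + 11802 + 15097 = 79641
Divide by 7: 79641 / 7 = 11377.29

11377.29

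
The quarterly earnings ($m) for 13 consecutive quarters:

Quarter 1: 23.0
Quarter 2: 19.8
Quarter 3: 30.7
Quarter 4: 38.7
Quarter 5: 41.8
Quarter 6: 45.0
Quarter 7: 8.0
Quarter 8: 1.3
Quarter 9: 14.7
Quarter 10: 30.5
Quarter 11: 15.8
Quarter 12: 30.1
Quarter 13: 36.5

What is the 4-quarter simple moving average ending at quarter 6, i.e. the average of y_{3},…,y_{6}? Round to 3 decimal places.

39.050

Sum of periods 3–6: 30.7 + 38.7 + 41.8 + 45.0 = 156.2
Divide by 4: 156.2 / 4 = 39.050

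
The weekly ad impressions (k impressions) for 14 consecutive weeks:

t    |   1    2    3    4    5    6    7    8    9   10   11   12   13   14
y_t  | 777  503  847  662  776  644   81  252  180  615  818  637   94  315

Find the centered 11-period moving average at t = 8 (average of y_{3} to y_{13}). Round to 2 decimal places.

509.64

Sum of periods 3–13: 847 + 662 + 776 + 644 + 81 + 252 + 180 + 615 + 818 + 637 + 94 = 5606
Divide by 11: 5606 / 11 = 509.64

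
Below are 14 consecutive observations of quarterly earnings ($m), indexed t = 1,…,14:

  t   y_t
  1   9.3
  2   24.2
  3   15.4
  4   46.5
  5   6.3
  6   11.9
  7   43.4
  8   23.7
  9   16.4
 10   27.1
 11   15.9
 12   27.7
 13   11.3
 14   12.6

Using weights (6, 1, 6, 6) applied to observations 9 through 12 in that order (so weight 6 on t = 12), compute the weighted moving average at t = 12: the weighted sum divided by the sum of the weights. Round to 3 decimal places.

20.374

Weighted sum: 6·16.4 + 1·27.1 + 6·15.9 + 6·27.7 = 98.4 + 27.1 + 95.4 + 166.2 = 387.1
Weight total: 6 + 1 + 6 + 6 = 19
WMA = 387.1 / 19 = 20.374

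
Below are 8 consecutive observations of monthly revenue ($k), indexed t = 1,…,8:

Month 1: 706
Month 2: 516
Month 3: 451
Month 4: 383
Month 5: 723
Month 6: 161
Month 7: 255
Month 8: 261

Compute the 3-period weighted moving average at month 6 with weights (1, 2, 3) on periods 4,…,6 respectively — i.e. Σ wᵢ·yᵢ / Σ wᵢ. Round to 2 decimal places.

385.33

Weighted sum: 1·383 + 2·723 + 3·161 = 383 + 1446 + 483 = 2312
Weight total: 1 + 2 + 3 = 6
WMA = 2312 / 6 = 385.33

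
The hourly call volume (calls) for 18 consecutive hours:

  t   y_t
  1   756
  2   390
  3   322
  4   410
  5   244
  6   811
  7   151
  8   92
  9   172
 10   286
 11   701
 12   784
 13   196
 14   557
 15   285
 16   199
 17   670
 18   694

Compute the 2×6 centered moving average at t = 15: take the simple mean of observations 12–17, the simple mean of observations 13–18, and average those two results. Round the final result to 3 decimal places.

441.000

Sum over 12–17: 784 + 196 + 557 + 285 + 199 + 670 = 2691
Sum over 13–18: 196 + 557 + 285 + 199 + 670 + 694 = 2601
CMA at t=15 = (2691 + 2601) / (2·6) = 5292 / 12 = 441.000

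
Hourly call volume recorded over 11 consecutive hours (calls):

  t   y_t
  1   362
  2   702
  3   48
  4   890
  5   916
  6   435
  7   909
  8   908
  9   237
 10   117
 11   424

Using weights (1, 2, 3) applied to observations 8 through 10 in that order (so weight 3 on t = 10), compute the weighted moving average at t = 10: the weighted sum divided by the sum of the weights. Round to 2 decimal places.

Weighted sum: 1·908 + 2·237 + 3·117 = 908 + 474 + 351 = 1733
Weight total: 1 + 2 + 3 = 6
WMA = 1733 / 6 = 288.83

288.83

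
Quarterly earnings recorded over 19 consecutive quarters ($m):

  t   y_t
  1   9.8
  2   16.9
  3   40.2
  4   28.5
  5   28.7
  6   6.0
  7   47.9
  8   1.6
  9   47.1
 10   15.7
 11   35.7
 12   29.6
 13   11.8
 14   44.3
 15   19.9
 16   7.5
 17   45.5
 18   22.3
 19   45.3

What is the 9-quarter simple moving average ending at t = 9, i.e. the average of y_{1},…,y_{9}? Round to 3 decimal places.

25.189

Sum of periods 1–9: 9.8 + 16.9 + 40.2 + 28.5 + 28.7 + 6.0 + 47.9 + 1.6 + 47.1 = 226.7
Divide by 9: 226.7 / 9 = 25.189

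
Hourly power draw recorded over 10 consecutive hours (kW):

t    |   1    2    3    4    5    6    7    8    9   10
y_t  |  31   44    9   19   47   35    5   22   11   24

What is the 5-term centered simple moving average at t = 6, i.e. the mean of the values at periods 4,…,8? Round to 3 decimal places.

Sum of periods 4–8: 19 + 47 + 35 + 5 + 22 = 128
Divide by 5: 128 / 5 = 25.600

25.600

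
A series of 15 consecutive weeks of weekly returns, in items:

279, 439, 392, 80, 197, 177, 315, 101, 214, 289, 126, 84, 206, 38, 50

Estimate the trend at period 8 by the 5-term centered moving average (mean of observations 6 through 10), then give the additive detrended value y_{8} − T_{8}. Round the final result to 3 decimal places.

Trend T_8 = (177 + 315 + 101 + 214 + 289) / 5 = 1096/5 = 219.20000
Detrended value: 101 − 219.20000 = -118.200

-118.200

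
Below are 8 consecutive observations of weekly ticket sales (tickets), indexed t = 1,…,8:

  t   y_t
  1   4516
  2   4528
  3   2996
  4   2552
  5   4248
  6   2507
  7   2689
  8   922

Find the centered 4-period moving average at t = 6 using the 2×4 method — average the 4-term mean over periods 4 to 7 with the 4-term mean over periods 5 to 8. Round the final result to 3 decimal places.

2795.250

Sum over 4–7: 2552 + 4248 + 2507 + 2689 = 11996
Sum over 5–8: 4248 + 2507 + 2689 + 922 = 10366
CMA at t=6 = (11996 + 10366) / (2·4) = 22362 / 8 = 2795.250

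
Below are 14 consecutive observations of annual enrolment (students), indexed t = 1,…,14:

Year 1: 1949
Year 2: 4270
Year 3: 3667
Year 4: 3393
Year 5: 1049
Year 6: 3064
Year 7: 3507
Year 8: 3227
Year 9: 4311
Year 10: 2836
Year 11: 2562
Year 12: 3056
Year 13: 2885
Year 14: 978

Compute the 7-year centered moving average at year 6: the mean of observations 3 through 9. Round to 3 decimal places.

Sum of periods 3–9: 3667 + 3393 + 1049 + 3064 + 3507 + 3227 + 4311 = 22218
Divide by 7: 22218 / 7 = 3174.000

3174.000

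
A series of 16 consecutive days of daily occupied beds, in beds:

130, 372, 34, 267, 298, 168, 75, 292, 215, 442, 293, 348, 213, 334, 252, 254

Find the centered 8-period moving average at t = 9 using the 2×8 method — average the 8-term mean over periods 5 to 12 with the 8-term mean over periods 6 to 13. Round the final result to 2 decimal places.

Sum over 5–12: 298 + 168 + 75 + 292 + 215 + 442 + 293 + 348 = 2131
Sum over 6–13: 168 + 75 + 292 + 215 + 442 + 293 + 348 + 213 = 2046
CMA at t=9 = (2131 + 2046) / (2·8) = 4177 / 16 = 261.06

261.06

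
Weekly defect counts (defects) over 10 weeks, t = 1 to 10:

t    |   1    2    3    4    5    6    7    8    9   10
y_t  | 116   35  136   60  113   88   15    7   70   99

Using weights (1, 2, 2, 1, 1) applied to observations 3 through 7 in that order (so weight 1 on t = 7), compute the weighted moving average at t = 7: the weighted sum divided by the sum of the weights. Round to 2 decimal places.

83.57

Weighted sum: 1·136 + 2·60 + 2·113 + 1·88 + 1·15 = 136 + 120 + 226 + 88 + 15 = 585
Weight total: 1 + 2 + 2 + 1 + 1 = 7
WMA = 585 / 7 = 83.57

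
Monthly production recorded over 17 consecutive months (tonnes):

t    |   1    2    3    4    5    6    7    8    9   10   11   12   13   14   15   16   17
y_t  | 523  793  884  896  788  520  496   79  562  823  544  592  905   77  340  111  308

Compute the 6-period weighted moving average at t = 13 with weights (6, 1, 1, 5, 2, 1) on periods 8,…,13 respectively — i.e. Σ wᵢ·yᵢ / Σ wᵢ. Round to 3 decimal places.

416.750

Weighted sum: 6·79 + 1·562 + 1·823 + 5·544 + 2·592 + 1·905 = 474 + 562 + 823 + 2720 + 1184 + 905 = 6668
Weight total: 6 + 1 + 1 + 5 + 2 + 1 = 16
WMA = 6668 / 16 = 416.750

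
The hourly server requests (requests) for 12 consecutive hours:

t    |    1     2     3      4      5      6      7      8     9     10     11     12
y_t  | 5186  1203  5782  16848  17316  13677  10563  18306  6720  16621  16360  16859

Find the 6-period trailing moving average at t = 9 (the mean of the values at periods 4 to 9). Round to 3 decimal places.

13905.000

Sum of periods 4–9: 16848 + 17316 + 13677 + 10563 + 18306 + 6720 = 83430
Divide by 6: 83430 / 6 = 13905.000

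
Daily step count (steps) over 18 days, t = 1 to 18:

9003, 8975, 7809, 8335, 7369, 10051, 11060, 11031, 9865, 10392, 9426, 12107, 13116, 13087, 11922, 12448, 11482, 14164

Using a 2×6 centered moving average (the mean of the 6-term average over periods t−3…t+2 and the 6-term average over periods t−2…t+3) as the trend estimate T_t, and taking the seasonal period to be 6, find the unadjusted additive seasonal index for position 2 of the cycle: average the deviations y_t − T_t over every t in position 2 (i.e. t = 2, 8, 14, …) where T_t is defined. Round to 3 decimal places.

898.125

Season position 2 occurs at t = 8, 14 (where T_t is defined).
t=8: T_8 = 10132.75000; y_8 − T_8 = 11031 − 10132.75000 = 898.25000
t=14: T_14 = 12189.00000; y_14 − T_14 = 13087 − 12189.00000 = 898.00000
Mean deviation: (898.25000 + 898.00000) / 2 = 898.125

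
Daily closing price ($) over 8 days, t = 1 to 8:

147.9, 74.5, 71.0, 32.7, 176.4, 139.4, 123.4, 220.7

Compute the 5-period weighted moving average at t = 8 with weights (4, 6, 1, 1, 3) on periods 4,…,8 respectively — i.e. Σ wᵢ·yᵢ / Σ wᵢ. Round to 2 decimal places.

140.94

Weighted sum: 4·32.7 + 6·176.4 + 1·139.4 + 1·123.4 + 3·220.7 = 130.8 + 1058.4 + 139.4 + 123.4 + 662.1 = 2114.1
Weight total: 4 + 6 + 1 + 1 + 3 = 15
WMA = 2114.1 / 15 = 140.94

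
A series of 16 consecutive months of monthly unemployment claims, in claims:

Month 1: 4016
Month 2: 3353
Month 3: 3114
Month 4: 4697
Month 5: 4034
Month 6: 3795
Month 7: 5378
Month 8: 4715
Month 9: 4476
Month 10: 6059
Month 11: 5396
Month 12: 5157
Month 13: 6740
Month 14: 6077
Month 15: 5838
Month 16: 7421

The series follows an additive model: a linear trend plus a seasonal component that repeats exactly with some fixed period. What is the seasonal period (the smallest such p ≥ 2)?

First differences y_{t+1} − y_t: -663, -239, 1583, -663, -239, 1583, -663, -239, …
The difference pattern repeats every 3 terms and not for any smaller step, so p = 3.

3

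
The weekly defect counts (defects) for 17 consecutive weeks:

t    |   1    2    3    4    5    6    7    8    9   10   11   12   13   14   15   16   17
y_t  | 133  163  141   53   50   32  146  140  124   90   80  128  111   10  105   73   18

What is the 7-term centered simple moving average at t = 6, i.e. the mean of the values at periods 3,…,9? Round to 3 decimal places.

Sum of periods 3–9: 141 + 53 + 50 + 32 + 146 + 140 + 124 = 686
Divide by 7: 686 / 7 = 98.000

98.000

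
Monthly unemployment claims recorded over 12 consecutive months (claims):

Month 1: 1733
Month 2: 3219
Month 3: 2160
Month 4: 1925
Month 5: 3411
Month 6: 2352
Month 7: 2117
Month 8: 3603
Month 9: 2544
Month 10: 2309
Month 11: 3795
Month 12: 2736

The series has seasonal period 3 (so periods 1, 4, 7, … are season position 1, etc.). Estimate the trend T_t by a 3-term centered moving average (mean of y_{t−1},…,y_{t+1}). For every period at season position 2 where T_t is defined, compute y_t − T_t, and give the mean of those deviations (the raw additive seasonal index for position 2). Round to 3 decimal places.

Season position 2 occurs at t = 2, 5, 8, 11 (where T_t is defined).
t=2: T_2 = 2370.66667; y_2 − T_2 = 3219 − 2370.66667 = 848.33333
t=5: T_5 = 2562.66667; y_5 − T_5 = 3411 − 2562.66667 = 848.33333
t=8: T_8 = 2754.66667; y_8 − T_8 = 3603 − 2754.66667 = 848.33333
t=11: T_11 = 2946.66667; y_11 − T_11 = 3795 − 2946.66667 = 848.33333
Mean deviation: (848.33333 + 848.33333 + 848.33333 + 848.33333) / 4 = 848.333

848.333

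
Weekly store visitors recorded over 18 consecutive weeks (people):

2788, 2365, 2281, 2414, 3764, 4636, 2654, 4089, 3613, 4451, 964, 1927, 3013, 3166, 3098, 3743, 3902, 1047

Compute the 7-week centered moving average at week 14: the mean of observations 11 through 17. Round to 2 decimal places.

2830.43

Sum of periods 11–17: 964 + 1927 + 3013 + 3166 + 3098 + 3743 + 3902 = 19813
Divide by 7: 19813 / 7 = 2830.43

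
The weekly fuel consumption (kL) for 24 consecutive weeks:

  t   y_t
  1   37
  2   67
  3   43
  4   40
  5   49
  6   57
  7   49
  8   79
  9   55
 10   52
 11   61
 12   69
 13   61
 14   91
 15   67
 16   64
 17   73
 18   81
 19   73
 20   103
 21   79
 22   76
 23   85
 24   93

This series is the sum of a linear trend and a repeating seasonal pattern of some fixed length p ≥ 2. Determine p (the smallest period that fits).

6

First differences y_{t+1} − y_t: 30, -24, -3, 9, 8, -8, 30, -24, -3, 9, 8, -8, 30, -24, …
The difference pattern repeats every 6 terms and not for any smaller step, so p = 6.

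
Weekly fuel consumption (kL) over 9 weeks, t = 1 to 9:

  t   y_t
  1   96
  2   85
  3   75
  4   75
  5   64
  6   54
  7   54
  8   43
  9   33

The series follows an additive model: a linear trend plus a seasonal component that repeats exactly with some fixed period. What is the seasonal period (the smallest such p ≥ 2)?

3

First differences y_{t+1} − y_t: -11, -10, 0, -11, -10, 0, -11, -10, …
The difference pattern repeats every 3 terms and not for any smaller step, so p = 3.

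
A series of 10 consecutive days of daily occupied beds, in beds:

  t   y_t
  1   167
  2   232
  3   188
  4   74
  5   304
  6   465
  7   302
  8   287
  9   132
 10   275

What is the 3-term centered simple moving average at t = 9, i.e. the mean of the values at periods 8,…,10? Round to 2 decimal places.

Sum of periods 8–10: 287 + 132 + 275 = 694
Divide by 3: 694 / 3 = 231.33

231.33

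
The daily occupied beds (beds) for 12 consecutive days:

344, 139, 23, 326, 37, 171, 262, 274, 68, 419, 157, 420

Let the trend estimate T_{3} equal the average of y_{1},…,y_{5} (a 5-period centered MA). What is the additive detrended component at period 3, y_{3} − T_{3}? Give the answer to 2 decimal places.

Trend T_3 = (344 + 139 + 23 + 326 + 37) / 5 = 869/5 = 173.8000
Detrended value: 23 − 173.8000 = -150.80

-150.80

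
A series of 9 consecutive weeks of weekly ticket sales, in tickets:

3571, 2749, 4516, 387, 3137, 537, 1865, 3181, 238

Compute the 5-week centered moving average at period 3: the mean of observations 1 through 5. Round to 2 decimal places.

Sum of periods 1–5: 3571 + 2749 + 4516 + 387 + 3137 = 14360
Divide by 5: 14360 / 5 = 2872.00

2872.00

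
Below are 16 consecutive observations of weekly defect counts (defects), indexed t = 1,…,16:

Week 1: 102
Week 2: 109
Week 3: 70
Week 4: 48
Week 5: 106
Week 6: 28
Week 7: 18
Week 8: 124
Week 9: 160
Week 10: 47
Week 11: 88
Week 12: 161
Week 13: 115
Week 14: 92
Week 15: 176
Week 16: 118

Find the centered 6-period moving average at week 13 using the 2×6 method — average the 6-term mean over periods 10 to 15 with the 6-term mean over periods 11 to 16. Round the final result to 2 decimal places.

119.08

Sum over 10–15: 47 + 88 + 161 + 115 + 92 + 176 = 679
Sum over 11–16: 88 + 161 + 115 + 92 + 176 + 118 = 750
CMA at t=13 = (679 + 750) / (2·6) = 1429 / 12 = 119.08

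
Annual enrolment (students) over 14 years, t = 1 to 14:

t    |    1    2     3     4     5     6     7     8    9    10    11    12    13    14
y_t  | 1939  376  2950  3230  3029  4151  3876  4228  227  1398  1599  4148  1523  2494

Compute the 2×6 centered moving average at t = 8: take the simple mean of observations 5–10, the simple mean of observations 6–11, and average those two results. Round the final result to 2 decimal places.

2699.00

Sum over 5–10: 3029 + 4151 + 3876 + 4228 + 227 + 1398 = 16909
Sum over 6–11: 4151 + 3876 + 4228 + 227 + 1398 + 1599 = 15479
CMA at t=8 = (16909 + 15479) / (2·6) = 32388 / 12 = 2699.00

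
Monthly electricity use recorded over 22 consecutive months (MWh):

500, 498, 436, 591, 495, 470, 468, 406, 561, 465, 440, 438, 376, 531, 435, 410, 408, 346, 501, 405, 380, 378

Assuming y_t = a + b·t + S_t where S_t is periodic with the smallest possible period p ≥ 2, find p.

5

First differences y_{t+1} − y_t: -2, -62, 155, -96, -25, -2, -62, 155, -96, -25, -2, -62, …
The difference pattern repeats every 5 terms and not for any smaller step, so p = 5.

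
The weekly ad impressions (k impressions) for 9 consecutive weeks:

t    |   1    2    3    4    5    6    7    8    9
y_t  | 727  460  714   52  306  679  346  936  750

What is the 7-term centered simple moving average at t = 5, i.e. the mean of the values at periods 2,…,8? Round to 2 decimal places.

Sum of periods 2–8: 460 + 714 + 52 + 306 + 679 + 346 + 936 = 3493
Divide by 7: 3493 / 7 = 499.00

499.00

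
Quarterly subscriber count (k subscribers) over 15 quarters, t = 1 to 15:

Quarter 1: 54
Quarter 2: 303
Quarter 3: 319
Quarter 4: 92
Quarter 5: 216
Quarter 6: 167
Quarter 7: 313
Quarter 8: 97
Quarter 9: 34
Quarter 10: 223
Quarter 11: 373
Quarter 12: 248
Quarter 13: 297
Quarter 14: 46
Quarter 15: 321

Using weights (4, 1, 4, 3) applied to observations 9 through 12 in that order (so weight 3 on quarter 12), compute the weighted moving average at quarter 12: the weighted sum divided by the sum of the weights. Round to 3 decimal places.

Weighted sum: 4·34 + 1·223 + 4·373 + 3·248 = 136 + 223 + 1492 + 744 = 2595
Weight total: 4 + 1 + 4 + 3 = 12
WMA = 2595 / 12 = 216.250

216.250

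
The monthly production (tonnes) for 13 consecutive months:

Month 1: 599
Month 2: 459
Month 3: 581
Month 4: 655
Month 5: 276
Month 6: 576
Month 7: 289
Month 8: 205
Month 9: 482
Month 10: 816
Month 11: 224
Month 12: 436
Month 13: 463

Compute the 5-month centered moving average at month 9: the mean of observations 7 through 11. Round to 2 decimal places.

Sum of periods 7–11: 289 + 205 + 482 + 816 + 224 = 2016
Divide by 5: 2016 / 5 = 403.20

403.20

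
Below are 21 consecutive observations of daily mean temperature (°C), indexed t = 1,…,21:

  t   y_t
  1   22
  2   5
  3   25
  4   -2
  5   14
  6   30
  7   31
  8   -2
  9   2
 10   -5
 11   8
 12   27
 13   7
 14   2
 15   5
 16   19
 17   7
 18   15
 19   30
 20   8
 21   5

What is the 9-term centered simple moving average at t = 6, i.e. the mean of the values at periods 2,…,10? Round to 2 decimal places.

Sum of periods 2–10: 5 + 25 + (-2) + 14 + 30 + 31 + (-2) + 2 + (-5) = 98
Divide by 9: 98 / 9 = 10.89

10.89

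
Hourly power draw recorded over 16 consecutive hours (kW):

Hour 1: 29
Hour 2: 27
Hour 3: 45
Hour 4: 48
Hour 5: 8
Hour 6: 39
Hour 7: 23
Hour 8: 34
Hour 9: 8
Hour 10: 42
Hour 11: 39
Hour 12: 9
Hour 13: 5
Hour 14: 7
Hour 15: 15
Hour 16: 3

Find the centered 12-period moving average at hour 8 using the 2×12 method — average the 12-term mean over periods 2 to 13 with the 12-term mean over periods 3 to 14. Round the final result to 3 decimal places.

Sum over 2–13: 27 + 45 + 48 + 8 + 39 + 23 + 34 + 8 + 42 + 39 + 9 + 5 = 327
Sum over 3–14: 45 + 48 + 8 + 39 + 23 + 34 + 8 + 42 + 39 + 9 + 5 + 7 = 307
CMA at t=8 = (327 + 307) / (2·12) = 634 / 24 = 26.417

26.417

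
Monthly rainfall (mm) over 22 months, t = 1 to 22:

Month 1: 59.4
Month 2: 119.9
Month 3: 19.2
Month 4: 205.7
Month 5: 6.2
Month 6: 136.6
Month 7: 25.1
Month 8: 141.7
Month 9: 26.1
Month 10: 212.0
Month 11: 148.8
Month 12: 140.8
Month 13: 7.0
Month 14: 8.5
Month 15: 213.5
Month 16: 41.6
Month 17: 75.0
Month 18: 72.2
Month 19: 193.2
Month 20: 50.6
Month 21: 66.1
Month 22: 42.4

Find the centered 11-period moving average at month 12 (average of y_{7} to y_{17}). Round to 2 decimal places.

Sum of periods 7–17: 25.1 + 141.7 + 26.1 + 212.0 + 148.8 + 140.8 + 7.0 + 8.5 + 213.5 + 41.6 + 75.0 = 1040.1
Divide by 11: 1040.1 / 11 = 94.55

94.55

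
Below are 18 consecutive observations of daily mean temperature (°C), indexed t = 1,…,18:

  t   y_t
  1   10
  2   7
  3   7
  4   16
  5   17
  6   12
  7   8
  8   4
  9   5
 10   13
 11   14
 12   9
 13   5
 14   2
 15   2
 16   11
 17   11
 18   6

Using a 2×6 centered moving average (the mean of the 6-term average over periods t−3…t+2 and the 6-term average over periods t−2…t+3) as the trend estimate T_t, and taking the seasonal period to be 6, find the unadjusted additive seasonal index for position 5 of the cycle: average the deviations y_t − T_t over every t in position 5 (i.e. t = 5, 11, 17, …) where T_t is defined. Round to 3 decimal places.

5.958

Season position 5 occurs at t = 5, 11 (where T_t is defined).
t=5: T_5 = 10.91667; y_5 − T_5 = 17 − 10.91667 = 6.08333
t=11: T_11 = 8.16667; y_11 − T_11 = 14 − 8.16667 = 5.83333
Mean deviation: (6.08333 + 5.83333) / 2 = 5.958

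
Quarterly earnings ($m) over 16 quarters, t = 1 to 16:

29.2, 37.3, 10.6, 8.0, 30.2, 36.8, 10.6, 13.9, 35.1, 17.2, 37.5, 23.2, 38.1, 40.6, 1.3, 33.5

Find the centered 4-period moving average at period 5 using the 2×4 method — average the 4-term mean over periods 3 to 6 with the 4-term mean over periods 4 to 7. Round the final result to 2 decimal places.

21.40

Sum over 3–6: 10.6 + 8.0 + 30.2 + 36.8 = 85.6
Sum over 4–7: 8.0 + 30.2 + 36.8 + 10.6 = 85.6
CMA at t=5 = (85.6 + 85.6) / (2·4) = 171.2 / 8 = 21.40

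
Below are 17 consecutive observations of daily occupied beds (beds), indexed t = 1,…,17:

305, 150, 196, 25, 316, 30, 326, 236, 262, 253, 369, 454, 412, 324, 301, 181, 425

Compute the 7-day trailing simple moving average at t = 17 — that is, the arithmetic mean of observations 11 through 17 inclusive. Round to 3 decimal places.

352.286

Sum of periods 11–17: 369 + 454 + 412 + 324 + 301 + 181 + 425 = 2466
Divide by 7: 2466 / 7 = 352.286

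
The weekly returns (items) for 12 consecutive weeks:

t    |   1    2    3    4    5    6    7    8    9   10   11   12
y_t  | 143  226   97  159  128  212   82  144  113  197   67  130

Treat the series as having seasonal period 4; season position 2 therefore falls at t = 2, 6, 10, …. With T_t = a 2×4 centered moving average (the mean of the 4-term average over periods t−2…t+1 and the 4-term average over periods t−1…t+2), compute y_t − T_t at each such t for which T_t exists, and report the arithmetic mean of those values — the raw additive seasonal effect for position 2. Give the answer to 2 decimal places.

68.56

Season position 2 occurs at t = 6, 10 (where T_t is defined).
t=6: T_6 = 143.3750; y_6 − T_6 = 212 − 143.3750 = 68.6250
t=10: T_10 = 128.5000; y_10 − T_10 = 197 − 128.5000 = 68.5000
Mean deviation: (68.6250 + 68.5000) / 2 = 68.56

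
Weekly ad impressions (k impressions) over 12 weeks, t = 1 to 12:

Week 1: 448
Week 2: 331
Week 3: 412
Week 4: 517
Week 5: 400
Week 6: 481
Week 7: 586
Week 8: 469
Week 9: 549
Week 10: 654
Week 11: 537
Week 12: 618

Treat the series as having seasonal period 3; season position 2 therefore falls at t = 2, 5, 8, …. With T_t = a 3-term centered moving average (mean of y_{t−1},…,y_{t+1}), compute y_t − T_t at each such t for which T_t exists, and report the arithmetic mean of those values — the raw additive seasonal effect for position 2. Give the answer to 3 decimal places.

-65.917

Season position 2 occurs at t = 2, 5, 8, 11 (where T_t is defined).
t=2: T_2 = 397.00000; y_2 − T_2 = 331 − 397.00000 = -66.00000
t=5: T_5 = 466.00000; y_5 − T_5 = 400 − 466.00000 = -66.00000
t=8: T_8 = 534.66667; y_8 − T_8 = 469 − 534.66667 = -65.66667
t=11: T_11 = 603.00000; y_11 − T_11 = 537 − 603.00000 = -66.00000
Mean deviation: (-66.00000 + -66.00000 + -65.66667 + -66.00000) / 4 = -65.917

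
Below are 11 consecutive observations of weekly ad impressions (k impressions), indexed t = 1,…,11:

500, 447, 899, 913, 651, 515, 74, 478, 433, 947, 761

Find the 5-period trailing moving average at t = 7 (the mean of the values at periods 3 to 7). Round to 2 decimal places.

Sum of periods 3–7: 899 + 913 + 651 + 515 + 74 = 3052
Divide by 5: 3052 / 5 = 610.40

610.40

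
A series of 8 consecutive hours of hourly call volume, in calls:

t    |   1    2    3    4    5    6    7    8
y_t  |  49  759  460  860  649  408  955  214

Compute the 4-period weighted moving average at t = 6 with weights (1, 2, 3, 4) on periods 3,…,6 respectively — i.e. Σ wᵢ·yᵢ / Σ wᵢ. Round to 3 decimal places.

Weighted sum: 1·460 + 2·860 + 3·649 + 4·408 = 460 + 1720 + 1947 + 1632 = 5759
Weight total: 1 + 2 + 3 + 4 = 10
WMA = 5759 / 10 = 575.900

575.900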